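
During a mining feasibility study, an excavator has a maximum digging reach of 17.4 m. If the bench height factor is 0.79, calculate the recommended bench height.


13.746 m

Bench height = reach * factor
= 17.4 * 0.79
= 13.746 m


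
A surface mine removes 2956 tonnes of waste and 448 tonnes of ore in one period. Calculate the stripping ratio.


6.5982

Stripping ratio = waste tonnage / ore tonnage
= 2956 / 448
= 6.5982


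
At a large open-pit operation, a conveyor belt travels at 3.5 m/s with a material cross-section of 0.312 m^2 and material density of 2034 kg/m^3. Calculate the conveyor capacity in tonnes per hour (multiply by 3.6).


7996.0608 t/h

Volumetric flow = speed * area
= 3.5 * 0.312 = 1.092 m^3/s
Mass flow = volumetric * density
= 1.092 * 2034 = 2221.128 kg/s
Convert to t/h: multiply by 3.6
Capacity = 2221.128 * 3.6
= 7996.0608 t/h


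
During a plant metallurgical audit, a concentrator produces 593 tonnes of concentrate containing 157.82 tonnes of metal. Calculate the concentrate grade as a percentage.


26.6138%

Grade = (metal in concentrate / concentrate mass) * 100
= (157.82 / 593) * 100
= 0.2661382799 * 100
= 26.6138%


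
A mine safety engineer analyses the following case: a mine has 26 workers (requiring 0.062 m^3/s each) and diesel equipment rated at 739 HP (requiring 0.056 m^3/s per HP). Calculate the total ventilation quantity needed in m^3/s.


42.996 m^3/s

Airflow for workers:
Q_people = 26 * 0.062 = 1.612 m^3/s
Airflow for diesel equipment:
Q_diesel = 739 * 0.056 = 41.384 m^3/s
Total ventilation:
Q_total = 1.612 + 41.384
= 42.996 m^3/s


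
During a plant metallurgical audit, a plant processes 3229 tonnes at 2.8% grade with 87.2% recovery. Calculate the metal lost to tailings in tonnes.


Total metal in feed:
= 3229 * 2.8 / 100 = 90.412 tonnes
Metal recovered:
= 90.412 * 87.2 / 100 = 78.839264 tonnes
Metal lost to tailings:
= 90.412 - 78.839264
= 11.5727 tonnes

11.5727 tonnes


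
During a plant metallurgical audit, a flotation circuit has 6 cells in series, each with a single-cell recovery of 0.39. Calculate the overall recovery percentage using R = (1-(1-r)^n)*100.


94.848%

Complement of single-cell recovery:
1 - r = 1 - 0.39 = 0.61
Raise to power n:
(1 - r)^6 = 0.61^6 = 0.05152037436
Overall recovery:
R = (1 - 0.05152037436) * 100
= 94.848%


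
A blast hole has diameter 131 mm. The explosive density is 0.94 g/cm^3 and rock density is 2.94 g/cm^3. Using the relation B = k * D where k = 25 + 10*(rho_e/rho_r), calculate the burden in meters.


3.6938 m

First, compute k:
rho_e / rho_r = 0.94 / 2.94 = 0.3197278912
k = 25 + 10 * 0.3197278912 = 28.19727891
Then, compute burden:
B = k * D / 1000 = 28.19727891 * 131 / 1000
= 3693.843537 / 1000
= 3.6938 m


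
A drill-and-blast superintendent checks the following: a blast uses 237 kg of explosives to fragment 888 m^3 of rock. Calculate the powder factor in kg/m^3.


0.2669 kg/m^3

Powder factor = explosive mass / rock volume
= 237 / 888
= 0.2669 kg/m^3


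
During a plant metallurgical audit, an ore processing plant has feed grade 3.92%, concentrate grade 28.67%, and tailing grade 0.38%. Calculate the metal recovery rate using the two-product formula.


Using the two-product formula:
R = 100 * c * (f - t) / (f * (c - t))
Numerator = 100 * 28.67 * (3.92 - 0.38)
= 100 * 28.67 * 3.54
= 10149.18
Denominator = 3.92 * (28.67 - 0.38)
= 3.92 * 28.29
= 110.8968
R = 10149.18 / 110.8968
= 91.5191%

91.5191%


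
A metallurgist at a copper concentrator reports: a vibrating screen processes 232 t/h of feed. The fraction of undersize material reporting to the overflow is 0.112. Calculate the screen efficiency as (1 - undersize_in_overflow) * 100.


Screen efficiency = (1 - fraction of undersize in overflow) * 100
= (1 - 0.112) * 100
= 0.888 * 100
= 88.8%

88.8%


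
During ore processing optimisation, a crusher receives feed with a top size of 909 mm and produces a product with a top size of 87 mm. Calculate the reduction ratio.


Reduction ratio = feed size / product size
= 909 / 87
= 10.4483

10.4483


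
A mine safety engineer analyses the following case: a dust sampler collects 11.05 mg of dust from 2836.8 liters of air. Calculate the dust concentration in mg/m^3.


3.8952 mg/m^3

Convert liters to m^3: 1 m^3 = 1000 L
Concentration = mass / volume * 1000
= 11.05 / 2836.8 * 1000
= 0.003895234067 * 1000
= 3.8952 mg/m^3


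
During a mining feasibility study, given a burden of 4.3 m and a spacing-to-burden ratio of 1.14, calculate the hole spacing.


4.902 m

Spacing = burden * ratio
= 4.3 * 1.14
= 4.902 m


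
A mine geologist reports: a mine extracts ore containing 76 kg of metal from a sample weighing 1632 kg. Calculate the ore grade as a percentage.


Ore grade = (metal mass / ore mass) * 100
= (76 / 1632) * 100
= 0.04656862745 * 100
= 4.6569%

4.6569%


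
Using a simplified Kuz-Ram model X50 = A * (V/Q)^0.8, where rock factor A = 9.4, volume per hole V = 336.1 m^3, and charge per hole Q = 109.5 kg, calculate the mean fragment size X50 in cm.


23.0553 cm

Compute V/Q:
V/Q = 336.1 / 109.5 = 3.069406393
Raise to the power 0.8:
(V/Q)^0.8 = 3.069406393^0.8 = 2.452694824
Multiply by A:
X50 = 9.4 * 2.452694824
= 23.0553 cm


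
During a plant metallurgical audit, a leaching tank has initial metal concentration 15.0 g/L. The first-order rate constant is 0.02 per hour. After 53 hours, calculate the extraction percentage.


65.3544%

Compute the exponent:
-k * t = -0.02 * 53 = -1.06
Remaining concentration:
C = 15.0 * exp(-1.06)
= 15.0 * 0.3464558103
= 5.196837155 g/L
Extracted = 15.0 - 5.196837155 = 9.803162845 g/L
Extraction % = 9.803162845 / 15.0 * 100
= 65.3544%


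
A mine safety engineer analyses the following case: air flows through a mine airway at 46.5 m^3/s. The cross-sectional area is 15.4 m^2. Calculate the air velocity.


Velocity = flow rate / cross-sectional area
= 46.5 / 15.4
= 3.0195 m/s

3.0195 m/s


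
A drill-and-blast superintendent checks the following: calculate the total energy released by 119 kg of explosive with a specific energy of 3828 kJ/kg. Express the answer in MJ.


455.532 MJ

Energy = mass * specific_energy / 1000
= 119 * 3828 / 1000
= 455532 / 1000
= 455.532 MJ


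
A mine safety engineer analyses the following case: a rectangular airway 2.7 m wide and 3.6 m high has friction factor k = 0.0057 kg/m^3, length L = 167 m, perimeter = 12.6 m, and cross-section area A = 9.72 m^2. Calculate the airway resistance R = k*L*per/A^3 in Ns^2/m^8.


0.0131 Ns^2/m^8

Compute the numerator:
k * L * per = 0.0057 * 167 * 12.6
= 11.99394
Compute the denominator:
A^3 = 9.72^3 = 918.330048
Resistance:
R = 11.99394 / 918.330048
= 0.0131 Ns^2/m^8


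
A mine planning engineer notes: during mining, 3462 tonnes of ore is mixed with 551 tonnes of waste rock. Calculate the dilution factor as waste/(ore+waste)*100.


Total material = ore + waste
= 3462 + 551 = 4013 tonnes
Dilution = waste / total * 100
= 551 / 4013 * 100
= 0.1373037628 * 100
= 13.7304%

13.7304%


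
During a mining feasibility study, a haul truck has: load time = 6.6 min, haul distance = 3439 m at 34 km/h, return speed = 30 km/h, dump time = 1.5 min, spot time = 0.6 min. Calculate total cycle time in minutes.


Convert haul speed to m/min: 34 * 1000/60 = 566.6666667 m/min
Haul time = 3439 / 566.6666667 = 6.068823529 min
Convert return speed to m/min: 30 * 1000/60 = 500 m/min
Return time = 3439 / 500 = 6.878 min
Total cycle time:
= 6.6 + 6.068823529 + 1.5 + 6.878 + 0.6
= 21.6468 min

21.6468 min


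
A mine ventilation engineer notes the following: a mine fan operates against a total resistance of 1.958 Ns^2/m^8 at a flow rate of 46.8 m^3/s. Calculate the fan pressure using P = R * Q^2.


4288.4899 Pa

Compute Q^2:
Q^2 = 46.8^2 = 2190.24
Compute pressure:
P = R * Q^2 = 1.958 * 2190.24
= 4288.4899 Pa


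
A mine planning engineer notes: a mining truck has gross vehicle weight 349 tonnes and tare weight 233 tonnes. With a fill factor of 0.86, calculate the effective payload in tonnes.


Maximum payload = gross - tare
= 349 - 233 = 116 tonnes
Effective payload = max payload * fill factor
= 116 * 0.86
= 99.76 tonnes

99.76 tonnes


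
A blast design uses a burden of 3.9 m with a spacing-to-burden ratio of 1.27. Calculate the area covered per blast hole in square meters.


19.3167 m^2

First, find the spacing:
Spacing = burden * ratio = 3.9 * 1.27
= 4.953 m
Then, calculate the area:
Area = burden * spacing = 3.9 * 4.953
= 19.3167 m^2


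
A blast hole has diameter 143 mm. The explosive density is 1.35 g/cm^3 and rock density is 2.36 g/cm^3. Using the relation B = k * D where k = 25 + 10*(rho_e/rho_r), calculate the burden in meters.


4.393 m

First, compute k:
rho_e / rho_r = 1.35 / 2.36 = 0.5720338983
k = 25 + 10 * 0.5720338983 = 30.72033898
Then, compute burden:
B = k * D / 1000 = 30.72033898 * 143 / 1000
= 4393.008475 / 1000
= 4.393 m


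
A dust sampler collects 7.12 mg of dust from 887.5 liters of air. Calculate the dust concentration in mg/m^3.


8.0225 mg/m^3

Convert liters to m^3: 1 m^3 = 1000 L
Concentration = mass / volume * 1000
= 7.12 / 887.5 * 1000
= 0.008022535211 * 1000
= 8.0225 mg/m^3


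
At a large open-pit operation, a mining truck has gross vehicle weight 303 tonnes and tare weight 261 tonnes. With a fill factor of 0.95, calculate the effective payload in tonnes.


39.9 tonnes

Maximum payload = gross - tare
= 303 - 261 = 42 tonnes
Effective payload = max payload * fill factor
= 42 * 0.95
= 39.9 tonnes


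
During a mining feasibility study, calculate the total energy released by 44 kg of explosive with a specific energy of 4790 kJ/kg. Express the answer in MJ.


210.76 MJ

Energy = mass * specific_energy / 1000
= 44 * 4790 / 1000
= 210760 / 1000
= 210.76 MJ


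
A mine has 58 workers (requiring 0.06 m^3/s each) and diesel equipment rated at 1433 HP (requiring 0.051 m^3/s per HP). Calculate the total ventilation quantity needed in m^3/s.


Airflow for workers:
Q_people = 58 * 0.06 = 3.48 m^3/s
Airflow for diesel equipment:
Q_diesel = 1433 * 0.051 = 73.083 m^3/s
Total ventilation:
Q_total = 3.48 + 73.083
= 76.563 m^3/s

76.563 m^3/s


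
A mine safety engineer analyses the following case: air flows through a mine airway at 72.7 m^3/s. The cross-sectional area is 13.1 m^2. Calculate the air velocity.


5.5496 m/s

Velocity = flow rate / cross-sectional area
= 72.7 / 13.1
= 5.5496 m/s


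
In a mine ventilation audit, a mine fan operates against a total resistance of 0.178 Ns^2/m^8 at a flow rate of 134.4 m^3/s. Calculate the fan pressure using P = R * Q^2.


Compute Q^2:
Q^2 = 134.4^2 = 18063.36
Compute pressure:
P = R * Q^2 = 0.178 * 18063.36
= 3215.2781 Pa

3215.2781 Pa


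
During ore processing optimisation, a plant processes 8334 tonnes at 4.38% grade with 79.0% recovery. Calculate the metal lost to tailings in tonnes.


76.6561 tonnes

Total metal in feed:
= 8334 * 4.38 / 100 = 365.0292 tonnes
Metal recovered:
= 365.0292 * 79.0 / 100 = 288.373068 tonnes
Metal lost to tailings:
= 365.0292 - 288.373068
= 76.6561 tonnes


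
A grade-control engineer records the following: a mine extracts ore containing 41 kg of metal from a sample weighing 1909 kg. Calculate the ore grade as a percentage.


2.1477%

Ore grade = (metal mass / ore mass) * 100
= (41 / 1909) * 100
= 0.0214772132 * 100
= 2.1477%


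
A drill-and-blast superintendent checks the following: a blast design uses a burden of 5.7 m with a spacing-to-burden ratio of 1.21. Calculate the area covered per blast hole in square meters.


First, find the spacing:
Spacing = burden * ratio = 5.7 * 1.21
= 6.897 m
Then, calculate the area:
Area = burden * spacing = 5.7 * 6.897
= 39.3129 m^2

39.3129 m^2


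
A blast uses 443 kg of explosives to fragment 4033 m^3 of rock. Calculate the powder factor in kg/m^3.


Powder factor = explosive mass / rock volume
= 443 / 4033
= 0.1098 kg/m^3

0.1098 kg/m^3


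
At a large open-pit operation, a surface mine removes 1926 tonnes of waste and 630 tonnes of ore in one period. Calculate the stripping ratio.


Stripping ratio = waste tonnage / ore tonnage
= 1926 / 630
= 3.0571

3.0571


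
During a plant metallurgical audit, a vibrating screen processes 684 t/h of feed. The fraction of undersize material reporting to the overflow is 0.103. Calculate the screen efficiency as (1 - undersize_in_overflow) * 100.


89.7%

Screen efficiency = (1 - fraction of undersize in overflow) * 100
= (1 - 0.103) * 100
= 0.897 * 100
= 89.7%


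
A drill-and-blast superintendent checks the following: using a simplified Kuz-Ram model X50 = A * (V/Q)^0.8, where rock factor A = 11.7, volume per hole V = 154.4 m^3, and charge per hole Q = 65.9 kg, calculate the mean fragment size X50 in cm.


Compute V/Q:
V/Q = 154.4 / 65.9 = 2.342943854
Raise to the power 0.8:
(V/Q)^0.8 = 2.342943854^0.8 = 1.976102671
Multiply by A:
X50 = 11.7 * 1.976102671
= 23.1204 cm

23.1204 cm


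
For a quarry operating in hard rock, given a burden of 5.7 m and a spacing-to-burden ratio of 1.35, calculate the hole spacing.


7.695 m

Spacing = burden * ratio
= 5.7 * 1.35
= 7.695 m


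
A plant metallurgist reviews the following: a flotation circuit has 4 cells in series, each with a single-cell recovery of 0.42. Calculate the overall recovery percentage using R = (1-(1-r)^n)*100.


Complement of single-cell recovery:
1 - r = 1 - 0.42 = 0.58
Raise to power n:
(1 - r)^4 = 0.58^4 = 0.11316496
Overall recovery:
R = (1 - 0.11316496) * 100
= 88.6835%

88.6835%


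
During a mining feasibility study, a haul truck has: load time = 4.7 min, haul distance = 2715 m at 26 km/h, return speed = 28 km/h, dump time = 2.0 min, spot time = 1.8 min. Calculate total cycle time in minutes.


20.5832 min

Convert haul speed to m/min: 26 * 1000/60 = 433.3333333 m/min
Haul time = 2715 / 433.3333333 = 6.265384615 min
Convert return speed to m/min: 28 * 1000/60 = 466.6666667 m/min
Return time = 2715 / 466.6666667 = 5.817857143 min
Total cycle time:
= 4.7 + 6.265384615 + 2.0 + 5.817857143 + 1.8
= 20.5832 min


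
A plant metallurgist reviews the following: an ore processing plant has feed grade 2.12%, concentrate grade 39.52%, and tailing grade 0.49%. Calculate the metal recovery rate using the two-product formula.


77.8521%

Using the two-product formula:
R = 100 * c * (f - t) / (f * (c - t))
Numerator = 100 * 39.52 * (2.12 - 0.49)
= 100 * 39.52 * 1.63
= 6441.76
Denominator = 2.12 * (39.52 - 0.49)
= 2.12 * 39.03
= 82.7436
R = 6441.76 / 82.7436
= 77.8521%


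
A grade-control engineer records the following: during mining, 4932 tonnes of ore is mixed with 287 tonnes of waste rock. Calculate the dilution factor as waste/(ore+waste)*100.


5.4991%

Total material = ore + waste
= 4932 + 287 = 5219 tonnes
Dilution = waste / total * 100
= 287 / 5219 * 100
= 0.05499137766 * 100
= 5.4991%


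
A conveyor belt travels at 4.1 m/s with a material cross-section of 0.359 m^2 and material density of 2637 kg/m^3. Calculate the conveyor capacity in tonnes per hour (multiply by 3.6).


Volumetric flow = speed * area
= 4.1 * 0.359 = 1.4719 m^3/s
Mass flow = volumetric * density
= 1.4719 * 2637 = 3881.4003 kg/s
Convert to t/h: multiply by 3.6
Capacity = 3881.4003 * 3.6
= 13973.0411 t/h

13973.0411 t/h


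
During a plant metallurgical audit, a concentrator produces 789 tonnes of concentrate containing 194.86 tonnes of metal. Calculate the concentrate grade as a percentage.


Grade = (metal in concentrate / concentrate mass) * 100
= (194.86 / 789) * 100
= 0.2469708492 * 100
= 24.6971%

24.6971%


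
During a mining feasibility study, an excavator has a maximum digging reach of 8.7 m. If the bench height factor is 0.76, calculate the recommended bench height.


6.612 m

Bench height = reach * factor
= 8.7 * 0.76
= 6.612 m


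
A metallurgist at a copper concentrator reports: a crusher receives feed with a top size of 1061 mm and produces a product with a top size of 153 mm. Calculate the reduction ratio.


Reduction ratio = feed size / product size
= 1061 / 153
= 6.9346

6.9346


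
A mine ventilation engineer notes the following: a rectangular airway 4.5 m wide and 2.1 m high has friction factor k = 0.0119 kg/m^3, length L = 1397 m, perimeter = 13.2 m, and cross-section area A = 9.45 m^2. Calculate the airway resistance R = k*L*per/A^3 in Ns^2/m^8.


Compute the numerator:
k * L * per = 0.0119 * 1397 * 13.2
= 219.44076
Compute the denominator:
A^3 = 9.45^3 = 843.908625
Resistance:
R = 219.44076 / 843.908625
= 0.26 Ns^2/m^8

0.26 Ns^2/m^8


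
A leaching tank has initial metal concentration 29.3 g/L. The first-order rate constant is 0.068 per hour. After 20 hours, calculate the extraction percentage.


74.3339%

Compute the exponent:
-k * t = -0.068 * 20 = -1.36
Remaining concentration:
C = 29.3 * exp(-1.36)
= 29.3 * 0.256660777
= 7.520160765 g/L
Extracted = 29.3 - 7.520160765 = 21.77983924 g/L
Extraction % = 21.77983924 / 29.3 * 100
= 74.3339%


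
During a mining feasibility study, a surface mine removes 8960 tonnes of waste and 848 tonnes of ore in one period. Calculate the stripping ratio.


Stripping ratio = waste tonnage / ore tonnage
= 8960 / 848
= 10.566

10.566


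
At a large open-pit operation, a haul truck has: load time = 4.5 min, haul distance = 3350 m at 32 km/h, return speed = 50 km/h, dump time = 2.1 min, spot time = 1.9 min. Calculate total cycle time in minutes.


Convert haul speed to m/min: 32 * 1000/60 = 533.3333333 m/min
Haul time = 3350 / 533.3333333 = 6.28125 min
Convert return speed to m/min: 50 * 1000/60 = 833.3333333 m/min
Return time = 3350 / 833.3333333 = 4.02 min
Total cycle time:
= 4.5 + 6.28125 + 2.1 + 4.02 + 1.9
= 18.8013 min

18.8013 min


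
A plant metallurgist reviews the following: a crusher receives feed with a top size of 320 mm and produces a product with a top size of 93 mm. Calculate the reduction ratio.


Reduction ratio = feed size / product size
= 320 / 93
= 3.4409

3.4409


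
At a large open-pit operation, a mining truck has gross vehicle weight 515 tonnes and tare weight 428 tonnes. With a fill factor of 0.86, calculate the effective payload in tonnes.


74.82 tonnes

Maximum payload = gross - tare
= 515 - 428 = 87 tonnes
Effective payload = max payload * fill factor
= 87 * 0.86
= 74.82 tonnes


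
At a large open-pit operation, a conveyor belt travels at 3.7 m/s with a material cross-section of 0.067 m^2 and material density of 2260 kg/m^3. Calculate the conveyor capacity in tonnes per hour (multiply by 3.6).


2016.9144 t/h

Volumetric flow = speed * area
= 3.7 * 0.067 = 0.2479 m^3/s
Mass flow = volumetric * density
= 0.2479 * 2260 = 560.254 kg/s
Convert to t/h: multiply by 3.6
Capacity = 560.254 * 3.6
= 2016.9144 t/h


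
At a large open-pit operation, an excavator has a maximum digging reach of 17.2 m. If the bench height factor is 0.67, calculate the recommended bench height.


Bench height = reach * factor
= 17.2 * 0.67
= 11.524 m

11.524 m


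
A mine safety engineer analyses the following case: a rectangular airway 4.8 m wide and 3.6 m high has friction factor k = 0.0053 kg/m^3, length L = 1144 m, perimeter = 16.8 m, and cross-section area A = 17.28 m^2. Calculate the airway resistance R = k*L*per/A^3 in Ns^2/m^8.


0.0197 Ns^2/m^8

Compute the numerator:
k * L * per = 0.0053 * 1144 * 16.8
= 101.86176
Compute the denominator:
A^3 = 17.28^3 = 5159.780352
Resistance:
R = 101.86176 / 5159.780352
= 0.0197 Ns^2/m^8


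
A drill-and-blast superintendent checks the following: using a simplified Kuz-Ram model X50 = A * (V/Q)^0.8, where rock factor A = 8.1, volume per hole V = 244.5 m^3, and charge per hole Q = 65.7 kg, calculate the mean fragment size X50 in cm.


Compute V/Q:
V/Q = 244.5 / 65.7 = 3.721461187
Raise to the power 0.8:
(V/Q)^0.8 = 3.721461187^0.8 = 2.861348756
Multiply by A:
X50 = 8.1 * 2.861348756
= 23.1769 cm

23.1769 cm


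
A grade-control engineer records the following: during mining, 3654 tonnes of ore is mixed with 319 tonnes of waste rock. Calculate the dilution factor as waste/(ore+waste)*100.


Total material = ore + waste
= 3654 + 319 = 3973 tonnes
Dilution = waste / total * 100
= 319 / 3973 * 100
= 0.0802919708 * 100
= 8.0292%

8.0292%


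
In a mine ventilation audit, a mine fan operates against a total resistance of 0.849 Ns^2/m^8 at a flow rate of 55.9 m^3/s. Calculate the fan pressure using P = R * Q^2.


Compute Q^2:
Q^2 = 55.9^2 = 3124.81
Compute pressure:
P = R * Q^2 = 0.849 * 3124.81
= 2652.9637 Pa

2652.9637 Pa


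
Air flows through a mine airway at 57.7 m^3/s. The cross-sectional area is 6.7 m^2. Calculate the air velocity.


Velocity = flow rate / cross-sectional area
= 57.7 / 6.7
= 8.6119 m/s

8.6119 m/s


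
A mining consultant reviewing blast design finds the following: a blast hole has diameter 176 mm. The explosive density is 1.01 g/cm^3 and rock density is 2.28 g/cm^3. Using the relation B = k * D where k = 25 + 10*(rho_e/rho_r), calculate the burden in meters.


First, compute k:
rho_e / rho_r = 1.01 / 2.28 = 0.4429824561
k = 25 + 10 * 0.4429824561 = 29.42982456
Then, compute burden:
B = k * D / 1000 = 29.42982456 * 176 / 1000
= 5179.649123 / 1000
= 5.1796 m

5.1796 m


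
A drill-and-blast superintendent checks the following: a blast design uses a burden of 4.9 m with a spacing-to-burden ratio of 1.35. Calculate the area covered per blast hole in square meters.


First, find the spacing:
Spacing = burden * ratio = 4.9 * 1.35
= 6.615 m
Then, calculate the area:
Area = burden * spacing = 4.9 * 6.615
= 32.4135 m^2

32.4135 m^2


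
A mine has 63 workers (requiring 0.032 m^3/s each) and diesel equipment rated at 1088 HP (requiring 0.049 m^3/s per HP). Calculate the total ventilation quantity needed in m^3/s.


55.328 m^3/s

Airflow for workers:
Q_people = 63 * 0.032 = 2.016 m^3/s
Airflow for diesel equipment:
Q_diesel = 1088 * 0.049 = 53.312 m^3/s
Total ventilation:
Q_total = 2.016 + 53.312
= 55.328 m^3/s


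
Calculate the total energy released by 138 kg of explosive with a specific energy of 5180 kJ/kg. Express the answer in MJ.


Energy = mass * specific_energy / 1000
= 138 * 5180 / 1000
= 714840 / 1000
= 714.84 MJ

714.84 MJ


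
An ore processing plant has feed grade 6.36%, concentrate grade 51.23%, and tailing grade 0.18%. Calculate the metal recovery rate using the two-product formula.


97.5124%

Using the two-product formula:
R = 100 * c * (f - t) / (f * (c - t))
Numerator = 100 * 51.23 * (6.36 - 0.18)
= 100 * 51.23 * 6.18
= 31660.14
Denominator = 6.36 * (51.23 - 0.18)
= 6.36 * 51.05
= 324.678
R = 31660.14 / 324.678
= 97.5124%


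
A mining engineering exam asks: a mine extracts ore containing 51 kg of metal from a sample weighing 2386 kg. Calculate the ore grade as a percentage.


Ore grade = (metal mass / ore mass) * 100
= (51 / 2386) * 100
= 0.02137468567 * 100
= 2.1375%

2.1375%


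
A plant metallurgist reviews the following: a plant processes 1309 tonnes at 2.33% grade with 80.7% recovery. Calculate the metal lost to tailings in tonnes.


Total metal in feed:
= 1309 * 2.33 / 100 = 30.4997 tonnes
Metal recovered:
= 30.4997 * 80.7 / 100 = 24.6132579 tonnes
Metal lost to tailings:
= 30.4997 - 24.6132579
= 5.8864 tonnes

5.8864 tonnes


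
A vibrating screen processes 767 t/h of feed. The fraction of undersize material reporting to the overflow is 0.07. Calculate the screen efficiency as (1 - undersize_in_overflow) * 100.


Screen efficiency = (1 - fraction of undersize in overflow) * 100
= (1 - 0.07) * 100
= 0.93 * 100
= 93.0%

93.0%


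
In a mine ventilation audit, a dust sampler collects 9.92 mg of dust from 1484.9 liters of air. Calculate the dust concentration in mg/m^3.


6.6806 mg/m^3

Convert liters to m^3: 1 m^3 = 1000 L
Concentration = mass / volume * 1000
= 9.92 / 1484.9 * 1000
= 0.006680584551 * 1000
= 6.6806 mg/m^3


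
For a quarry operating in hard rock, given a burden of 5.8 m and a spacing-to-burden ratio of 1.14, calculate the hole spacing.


Spacing = burden * ratio
= 5.8 * 1.14
= 6.612 m

6.612 m


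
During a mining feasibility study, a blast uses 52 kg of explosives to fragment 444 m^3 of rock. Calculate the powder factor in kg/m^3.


0.1171 kg/m^3

Powder factor = explosive mass / rock volume
= 52 / 444
= 0.1171 kg/m^3


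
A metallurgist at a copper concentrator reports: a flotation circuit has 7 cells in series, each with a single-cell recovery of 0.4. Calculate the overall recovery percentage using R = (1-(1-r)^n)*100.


97.2006%

Complement of single-cell recovery:
1 - r = 1 - 0.4 = 0.6
Raise to power n:
(1 - r)^7 = 0.6^7 = 0.0279936
Overall recovery:
R = (1 - 0.0279936) * 100
= 97.2006%


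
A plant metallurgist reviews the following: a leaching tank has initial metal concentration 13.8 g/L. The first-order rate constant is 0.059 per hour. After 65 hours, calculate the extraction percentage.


97.8399%

Compute the exponent:
-k * t = -0.059 * 65 = -3.835
Remaining concentration:
C = 13.8 * exp(-3.835)
= 13.8 * 0.02160133847
= 0.2980984709 g/L
Extracted = 13.8 - 0.2980984709 = 13.50190153 g/L
Extraction % = 13.50190153 / 13.8 * 100
= 97.8399%


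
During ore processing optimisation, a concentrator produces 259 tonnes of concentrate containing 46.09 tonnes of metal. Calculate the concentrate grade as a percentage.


Grade = (metal in concentrate / concentrate mass) * 100
= (46.09 / 259) * 100
= 0.177953668 * 100
= 17.7954%

17.7954%


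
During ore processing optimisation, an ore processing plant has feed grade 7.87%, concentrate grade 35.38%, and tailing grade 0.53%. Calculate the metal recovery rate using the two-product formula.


Using the two-product formula:
R = 100 * c * (f - t) / (f * (c - t))
Numerator = 100 * 35.38 * (7.87 - 0.53)
= 100 * 35.38 * 7.34
= 25968.92
Denominator = 7.87 * (35.38 - 0.53)
= 7.87 * 34.85
= 274.2695
R = 25968.92 / 274.2695
= 94.684%

94.684%


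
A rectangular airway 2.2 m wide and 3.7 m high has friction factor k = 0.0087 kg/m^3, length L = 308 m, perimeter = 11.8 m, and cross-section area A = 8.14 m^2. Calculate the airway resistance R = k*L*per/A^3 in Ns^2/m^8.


Compute the numerator:
k * L * per = 0.0087 * 308 * 11.8
= 31.61928
Compute the denominator:
A^3 = 8.14^3 = 539.353144
Resistance:
R = 31.61928 / 539.353144
= 0.0586 Ns^2/m^8

0.0586 Ns^2/m^8


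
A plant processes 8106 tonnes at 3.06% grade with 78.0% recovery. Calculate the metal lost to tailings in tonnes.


Total metal in feed:
= 8106 * 3.06 / 100 = 248.0436 tonnes
Metal recovered:
= 248.0436 * 78.0 / 100 = 193.474008 tonnes
Metal lost to tailings:
= 248.0436 - 193.474008
= 54.5696 tonnes

54.5696 tonnes


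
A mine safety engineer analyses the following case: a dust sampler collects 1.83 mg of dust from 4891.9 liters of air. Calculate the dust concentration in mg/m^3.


0.3741 mg/m^3

Convert liters to m^3: 1 m^3 = 1000 L
Concentration = mass / volume * 1000
= 1.83 / 4891.9 * 1000
= 0.0003740877778 * 1000
= 0.3741 mg/m^3


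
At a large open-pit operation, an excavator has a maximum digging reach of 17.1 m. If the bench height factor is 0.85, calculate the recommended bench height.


Bench height = reach * factor
= 17.1 * 0.85
= 14.535 m

14.535 m


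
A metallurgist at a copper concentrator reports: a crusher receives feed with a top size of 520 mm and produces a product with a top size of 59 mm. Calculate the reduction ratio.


Reduction ratio = feed size / product size
= 520 / 59
= 8.8136

8.8136


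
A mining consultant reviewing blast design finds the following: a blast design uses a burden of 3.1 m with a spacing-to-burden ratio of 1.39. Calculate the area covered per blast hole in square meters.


First, find the spacing:
Spacing = burden * ratio = 3.1 * 1.39
= 4.309 m
Then, calculate the area:
Area = burden * spacing = 3.1 * 4.309
= 13.3579 m^2

13.3579 m^2


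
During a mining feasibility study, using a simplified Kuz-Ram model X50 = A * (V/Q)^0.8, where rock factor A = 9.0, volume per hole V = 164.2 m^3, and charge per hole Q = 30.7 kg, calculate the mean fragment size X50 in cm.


34.4215 cm

Compute V/Q:
V/Q = 164.2 / 30.7 = 5.348534202
Raise to the power 0.8:
(V/Q)^0.8 = 5.348534202^0.8 = 3.824615862
Multiply by A:
X50 = 9.0 * 3.824615862
= 34.4215 cm


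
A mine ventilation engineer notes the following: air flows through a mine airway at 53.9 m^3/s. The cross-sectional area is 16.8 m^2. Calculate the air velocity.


3.2083 m/s

Velocity = flow rate / cross-sectional area
= 53.9 / 16.8
= 3.2083 m/s


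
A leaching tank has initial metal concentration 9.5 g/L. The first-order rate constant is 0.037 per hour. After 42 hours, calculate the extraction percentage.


78.8599%

Compute the exponent:
-k * t = -0.037 * 42 = -1.554
Remaining concentration:
C = 9.5 * exp(-1.554)
= 9.5 * 0.2114006777
= 2.008306438 g/L
Extracted = 9.5 - 2.008306438 = 7.491693562 g/L
Extraction % = 7.491693562 / 9.5 * 100
= 78.8599%


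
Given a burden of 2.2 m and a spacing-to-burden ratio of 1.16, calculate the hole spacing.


Spacing = burden * ratio
= 2.2 * 1.16
= 2.552 m

2.552 m


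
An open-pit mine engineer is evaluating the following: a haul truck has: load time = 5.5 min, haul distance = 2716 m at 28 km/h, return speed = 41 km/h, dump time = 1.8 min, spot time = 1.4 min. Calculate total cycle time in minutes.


18.4946 min

Convert haul speed to m/min: 28 * 1000/60 = 466.6666667 m/min
Haul time = 2716 / 466.6666667 = 5.82 min
Convert return speed to m/min: 41 * 1000/60 = 683.3333333 m/min
Return time = 2716 / 683.3333333 = 3.974634146 min
Total cycle time:
= 5.5 + 5.82 + 1.8 + 3.974634146 + 1.4
= 18.4946 min


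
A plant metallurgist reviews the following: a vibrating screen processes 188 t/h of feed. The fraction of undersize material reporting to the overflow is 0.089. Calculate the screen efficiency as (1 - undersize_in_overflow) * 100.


91.1%

Screen efficiency = (1 - fraction of undersize in overflow) * 100
= (1 - 0.089) * 100
= 0.911 * 100
= 91.1%


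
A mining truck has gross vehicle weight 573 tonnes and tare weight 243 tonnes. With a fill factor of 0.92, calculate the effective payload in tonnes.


Maximum payload = gross - tare
= 573 - 243 = 330 tonnes
Effective payload = max payload * fill factor
= 330 * 0.92
= 303.6 tonnes

303.6 tonnes


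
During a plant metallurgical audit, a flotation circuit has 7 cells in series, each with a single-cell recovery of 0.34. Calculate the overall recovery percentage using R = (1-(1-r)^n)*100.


Complement of single-cell recovery:
1 - r = 1 - 0.34 = 0.66
Raise to power n:
(1 - r)^7 = 0.66^7 = 0.05455160701
Overall recovery:
R = (1 - 0.05455160701) * 100
= 94.5448%

94.5448%


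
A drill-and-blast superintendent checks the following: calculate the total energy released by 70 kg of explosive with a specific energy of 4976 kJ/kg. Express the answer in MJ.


348.32 MJ

Energy = mass * specific_energy / 1000
= 70 * 4976 / 1000
= 348320 / 1000
= 348.32 MJ


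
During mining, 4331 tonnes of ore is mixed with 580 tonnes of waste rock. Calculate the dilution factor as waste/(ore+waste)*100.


11.8102%

Total material = ore + waste
= 4331 + 580 = 4911 tonnes
Dilution = waste / total * 100
= 580 / 4911 * 100
= 0.1181022195 * 100
= 11.8102%


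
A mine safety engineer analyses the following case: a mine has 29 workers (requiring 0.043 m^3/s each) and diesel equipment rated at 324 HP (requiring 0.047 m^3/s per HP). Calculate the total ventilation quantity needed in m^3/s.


16.475 m^3/s

Airflow for workers:
Q_people = 29 * 0.043 = 1.247 m^3/s
Airflow for diesel equipment:
Q_diesel = 324 * 0.047 = 15.228 m^3/s
Total ventilation:
Q_total = 1.247 + 15.228
= 16.475 m^3/s


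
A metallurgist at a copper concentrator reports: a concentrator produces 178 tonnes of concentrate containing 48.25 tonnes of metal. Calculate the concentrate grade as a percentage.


Grade = (metal in concentrate / concentrate mass) * 100
= (48.25 / 178) * 100
= 0.2710674157 * 100
= 27.1067%

27.1067%


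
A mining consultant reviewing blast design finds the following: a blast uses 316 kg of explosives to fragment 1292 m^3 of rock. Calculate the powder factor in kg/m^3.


0.2446 kg/m^3

Powder factor = explosive mass / rock volume
= 316 / 1292
= 0.2446 kg/m^3


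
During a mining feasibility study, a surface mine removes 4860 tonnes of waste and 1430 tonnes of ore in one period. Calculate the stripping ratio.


3.3986

Stripping ratio = waste tonnage / ore tonnage
= 4860 / 1430
= 3.3986


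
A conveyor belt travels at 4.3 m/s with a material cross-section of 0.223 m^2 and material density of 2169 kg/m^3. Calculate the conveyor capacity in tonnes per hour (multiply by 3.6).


7487.4748 t/h

Volumetric flow = speed * area
= 4.3 * 0.223 = 0.9589 m^3/s
Mass flow = volumetric * density
= 0.9589 * 2169 = 2079.8541 kg/s
Convert to t/h: multiply by 3.6
Capacity = 2079.8541 * 3.6
= 7487.4748 t/h


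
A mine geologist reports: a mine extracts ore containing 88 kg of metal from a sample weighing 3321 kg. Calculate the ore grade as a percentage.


2.6498%

Ore grade = (metal mass / ore mass) * 100
= (88 / 3321) * 100
= 0.02649804276 * 100
= 2.6498%


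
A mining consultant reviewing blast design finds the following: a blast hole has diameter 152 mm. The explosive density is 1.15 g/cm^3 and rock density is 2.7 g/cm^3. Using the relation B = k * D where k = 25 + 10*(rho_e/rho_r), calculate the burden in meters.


First, compute k:
rho_e / rho_r = 1.15 / 2.7 = 0.4259259259
k = 25 + 10 * 0.4259259259 = 29.25925926
Then, compute burden:
B = k * D / 1000 = 29.25925926 * 152 / 1000
= 4447.407407 / 1000
= 4.4474 m

4.4474 m


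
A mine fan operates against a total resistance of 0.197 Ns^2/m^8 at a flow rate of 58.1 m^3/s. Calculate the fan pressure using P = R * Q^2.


Compute Q^2:
Q^2 = 58.1^2 = 3375.61
Compute pressure:
P = R * Q^2 = 0.197 * 3375.61
= 664.9952 Pa

664.9952 Pa


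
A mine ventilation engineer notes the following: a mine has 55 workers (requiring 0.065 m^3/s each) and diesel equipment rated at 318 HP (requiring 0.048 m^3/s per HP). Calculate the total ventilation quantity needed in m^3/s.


Airflow for workers:
Q_people = 55 * 0.065 = 3.575 m^3/s
Airflow for diesel equipment:
Q_diesel = 318 * 0.048 = 15.264 m^3/s
Total ventilation:
Q_total = 3.575 + 15.264
= 18.839 m^3/s

18.839 m^3/s


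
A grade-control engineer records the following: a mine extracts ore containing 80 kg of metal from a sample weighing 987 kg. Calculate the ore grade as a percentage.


8.1054%

Ore grade = (metal mass / ore mass) * 100
= (80 / 987) * 100
= 0.08105369807 * 100
= 8.1054%


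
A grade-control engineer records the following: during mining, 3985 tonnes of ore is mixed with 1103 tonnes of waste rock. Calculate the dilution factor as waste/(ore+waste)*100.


Total material = ore + waste
= 3985 + 1103 = 5088 tonnes
Dilution = waste / total * 100
= 1103 / 5088 * 100
= 0.2167845912 * 100
= 21.6785%

21.6785%


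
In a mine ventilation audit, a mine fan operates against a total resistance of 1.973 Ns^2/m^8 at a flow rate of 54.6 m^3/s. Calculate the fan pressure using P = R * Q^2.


5881.8287 Pa

Compute Q^2:
Q^2 = 54.6^2 = 2981.16
Compute pressure:
P = R * Q^2 = 1.973 * 2981.16
= 5881.8287 Pa


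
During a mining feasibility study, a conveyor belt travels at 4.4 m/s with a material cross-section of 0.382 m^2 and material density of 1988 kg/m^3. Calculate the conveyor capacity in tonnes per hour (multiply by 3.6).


12029.1494 t/h

Volumetric flow = speed * area
= 4.4 * 0.382 = 1.6808 m^3/s
Mass flow = volumetric * density
= 1.6808 * 1988 = 3341.4304 kg/s
Convert to t/h: multiply by 3.6
Capacity = 3341.4304 * 3.6
= 12029.1494 t/h


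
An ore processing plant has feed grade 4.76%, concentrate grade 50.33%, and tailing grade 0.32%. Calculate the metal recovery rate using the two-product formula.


Using the two-product formula:
R = 100 * c * (f - t) / (f * (c - t))
Numerator = 100 * 50.33 * (4.76 - 0.32)
= 100 * 50.33 * 4.44
= 22346.52
Denominator = 4.76 * (50.33 - 0.32)
= 4.76 * 50.01
= 238.0476
R = 22346.52 / 238.0476
= 93.8742%

93.8742%


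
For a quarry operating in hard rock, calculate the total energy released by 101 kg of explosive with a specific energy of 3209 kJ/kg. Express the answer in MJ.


Energy = mass * specific_energy / 1000
= 101 * 3209 / 1000
= 324109 / 1000
= 324.109 MJ

324.109 MJ


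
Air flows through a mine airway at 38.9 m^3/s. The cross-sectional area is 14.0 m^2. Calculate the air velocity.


2.7786 m/s

Velocity = flow rate / cross-sectional area
= 38.9 / 14.0
= 2.7786 m/s


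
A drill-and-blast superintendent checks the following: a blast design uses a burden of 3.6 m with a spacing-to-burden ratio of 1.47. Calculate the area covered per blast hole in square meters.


19.0512 m^2

First, find the spacing:
Spacing = burden * ratio = 3.6 * 1.47
= 5.292 m
Then, calculate the area:
Area = burden * spacing = 3.6 * 5.292
= 19.0512 m^2


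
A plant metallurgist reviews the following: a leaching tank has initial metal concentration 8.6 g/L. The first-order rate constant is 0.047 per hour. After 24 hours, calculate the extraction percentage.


Compute the exponent:
-k * t = -0.047 * 24 = -1.128
Remaining concentration:
C = 8.6 * exp(-1.128)
= 8.6 * 0.3236799694
= 2.783647737 g/L
Extracted = 8.6 - 2.783647737 = 5.816352263 g/L
Extraction % = 5.816352263 / 8.6 * 100
= 67.632%

67.632%


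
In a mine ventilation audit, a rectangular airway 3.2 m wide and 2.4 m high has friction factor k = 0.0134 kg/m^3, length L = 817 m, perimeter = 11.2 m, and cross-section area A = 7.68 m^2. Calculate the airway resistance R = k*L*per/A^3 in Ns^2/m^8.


0.2707 Ns^2/m^8

Compute the numerator:
k * L * per = 0.0134 * 817 * 11.2
= 122.61536
Compute the denominator:
A^3 = 7.68^3 = 452.984832
Resistance:
R = 122.61536 / 452.984832
= 0.2707 Ns^2/m^8


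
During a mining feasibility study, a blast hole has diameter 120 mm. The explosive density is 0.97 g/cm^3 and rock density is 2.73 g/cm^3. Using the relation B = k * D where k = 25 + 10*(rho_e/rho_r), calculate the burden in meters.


3.4264 m

First, compute k:
rho_e / rho_r = 0.97 / 2.73 = 0.3553113553
k = 25 + 10 * 0.3553113553 = 28.55311355
Then, compute burden:
B = k * D / 1000 = 28.55311355 * 120 / 1000
= 3426.373626 / 1000
= 3.4264 m


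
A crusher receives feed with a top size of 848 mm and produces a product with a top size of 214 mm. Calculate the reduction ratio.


3.9626

Reduction ratio = feed size / product size
= 848 / 214
= 3.9626


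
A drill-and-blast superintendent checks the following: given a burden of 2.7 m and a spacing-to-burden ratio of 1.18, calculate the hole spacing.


Spacing = burden * ratio
= 2.7 * 1.18
= 3.186 m

3.186 m


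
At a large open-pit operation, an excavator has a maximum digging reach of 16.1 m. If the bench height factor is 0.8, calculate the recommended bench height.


Bench height = reach * factor
= 16.1 * 0.8
= 12.88 m

12.88 m


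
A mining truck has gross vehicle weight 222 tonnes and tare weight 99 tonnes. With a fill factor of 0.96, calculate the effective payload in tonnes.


Maximum payload = gross - tare
= 222 - 99 = 123 tonnes
Effective payload = max payload * fill factor
= 123 * 0.96
= 118.08 tonnes

118.08 tonnes


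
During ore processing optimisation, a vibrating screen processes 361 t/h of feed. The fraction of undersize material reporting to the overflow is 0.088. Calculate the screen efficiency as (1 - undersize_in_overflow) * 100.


91.2%

Screen efficiency = (1 - fraction of undersize in overflow) * 100
= (1 - 0.088) * 100
= 0.912 * 100
= 91.2%


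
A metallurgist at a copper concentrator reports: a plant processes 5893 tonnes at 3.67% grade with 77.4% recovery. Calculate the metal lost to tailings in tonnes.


48.8777 tonnes

Total metal in feed:
= 5893 * 3.67 / 100 = 216.2731 tonnes
Metal recovered:
= 216.2731 * 77.4 / 100 = 167.3953794 tonnes
Metal lost to tailings:
= 216.2731 - 167.3953794
= 48.8777 tonnes
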